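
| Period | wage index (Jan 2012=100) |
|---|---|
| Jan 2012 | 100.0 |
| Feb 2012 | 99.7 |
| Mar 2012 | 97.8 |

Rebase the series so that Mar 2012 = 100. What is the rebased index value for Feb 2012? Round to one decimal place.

101.9

Rebased(Feb 2012) = 99.7 / 97.8 × 100 = 101.9427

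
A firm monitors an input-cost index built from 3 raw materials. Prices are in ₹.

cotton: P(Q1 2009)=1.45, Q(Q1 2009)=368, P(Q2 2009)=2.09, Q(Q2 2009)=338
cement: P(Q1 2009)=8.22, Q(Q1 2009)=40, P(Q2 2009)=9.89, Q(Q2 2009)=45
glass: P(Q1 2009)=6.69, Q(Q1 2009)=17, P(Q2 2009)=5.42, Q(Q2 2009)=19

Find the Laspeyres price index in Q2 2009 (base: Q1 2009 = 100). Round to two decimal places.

128.76

Laspeyres price index uses base-period quantities as weights.
ΣP(Q2 2009)·Q(Q1 2009) = 2.09×368 + 9.89×40 + 5.42×17 = 769.12 + 395.6 + 92.14 = 1256.86
ΣP(Q1 2009)·Q(Q1 2009) = 1.45×368 + 8.22×40 + 6.69×17 = 533.6 + 328.8 + 113.73 = 976.13
Index = 1256.86 / 976.13 × 100 = 128.7595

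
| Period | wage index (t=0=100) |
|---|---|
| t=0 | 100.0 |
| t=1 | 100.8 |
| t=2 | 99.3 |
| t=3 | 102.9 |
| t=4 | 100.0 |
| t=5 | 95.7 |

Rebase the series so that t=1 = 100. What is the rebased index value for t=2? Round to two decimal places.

Rebased(t=2) = 99.3 / 100.8 × 100 = 98.5119

98.51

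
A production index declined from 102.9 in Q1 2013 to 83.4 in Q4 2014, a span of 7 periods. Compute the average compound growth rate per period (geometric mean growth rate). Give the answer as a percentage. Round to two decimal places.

-2.96%

Growth factor = (83.4/102.9)^(1/7) = (0.810496)^(1/7) = 0.970430
Growth rate = 0.970430 − 1 = -0.029570 = -2.9570%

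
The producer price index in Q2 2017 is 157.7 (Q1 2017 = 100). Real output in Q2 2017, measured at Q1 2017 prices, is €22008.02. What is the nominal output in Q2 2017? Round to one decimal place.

Nominal = Real × (Index/100) = 22008.02 × (157.7/100)
        = 22008.02 × 1.577 = 34706.6475

34706.6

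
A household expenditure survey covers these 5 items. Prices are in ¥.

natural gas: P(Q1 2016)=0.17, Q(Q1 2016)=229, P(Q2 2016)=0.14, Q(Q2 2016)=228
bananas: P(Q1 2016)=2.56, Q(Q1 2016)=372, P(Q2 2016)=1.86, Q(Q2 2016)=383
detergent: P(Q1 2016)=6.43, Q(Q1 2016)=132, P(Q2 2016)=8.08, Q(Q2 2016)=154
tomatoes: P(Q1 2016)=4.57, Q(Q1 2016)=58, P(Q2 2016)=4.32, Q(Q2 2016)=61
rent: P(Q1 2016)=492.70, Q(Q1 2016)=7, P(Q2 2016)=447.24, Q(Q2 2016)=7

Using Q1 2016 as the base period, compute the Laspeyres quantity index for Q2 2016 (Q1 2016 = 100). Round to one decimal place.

Laspeyres quantity index uses base-period prices as weights.
ΣP(Q1 2016)·Q(Q2 2016) = 0.17×228 + 2.56×383 + 6.43×154 + 4.57×61 + 492.70×7 = 38.76 + 980.48 + 990.22 + 278.77 + 3448.9 = 5737.13
ΣP(Q1 2016)·Q(Q1 2016) = 0.17×229 + 2.56×372 + 6.43×132 + 4.57×58 + 492.70×7 = 38.93 + 952.32 + 848.76 + 265.06 + 3448.9 = 5553.97
Index = 5737.13 / 5553.97 × 100 = 103.2978

103.3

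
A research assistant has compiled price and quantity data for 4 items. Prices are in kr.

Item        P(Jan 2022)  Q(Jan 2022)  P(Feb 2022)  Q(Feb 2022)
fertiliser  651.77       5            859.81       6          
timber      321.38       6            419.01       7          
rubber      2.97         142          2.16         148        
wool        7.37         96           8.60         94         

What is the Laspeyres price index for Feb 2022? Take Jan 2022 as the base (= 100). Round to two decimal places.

125.79

Laspeyres price index uses base-period quantities as weights.
ΣP(Feb 2022)·Q(Jan 2022) = 859.81×5 + 419.01×6 + 2.16×142 + 8.60×96 = 4299.05 + 2514.06 + 306.72 + 825.6 = 7945.43
ΣP(Jan 2022)·Q(Jan 2022) = 651.77×5 + 321.38×6 + 2.97×142 + 7.37×96 = 3258.85 + 1928.28 + 421.74 + 707.52 = 6316.39
Index = 7945.43 / 6316.39 × 100 = 125.7907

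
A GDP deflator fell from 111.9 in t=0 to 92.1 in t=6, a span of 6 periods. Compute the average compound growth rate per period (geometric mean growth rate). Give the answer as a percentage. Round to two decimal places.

-3.19%

Growth factor = (92.1/111.9)^(1/6) = (0.823056)^(1/6) = 0.968066
Growth rate = 0.968066 − 1 = -0.031934 = -3.1934%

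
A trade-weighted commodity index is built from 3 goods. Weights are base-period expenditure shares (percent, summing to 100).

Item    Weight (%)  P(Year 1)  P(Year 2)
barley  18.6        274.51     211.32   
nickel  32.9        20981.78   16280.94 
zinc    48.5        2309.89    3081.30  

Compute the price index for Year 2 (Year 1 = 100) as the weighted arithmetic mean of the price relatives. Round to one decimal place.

104.5

barley: 18.6 × (211.32/274.51) = 18.6 × 0.769808 = 14.3184
nickel: 32.9 × (16280.94/20981.78) = 32.9 × 0.775956 = 25.5290
zinc: 48.5 × (3081.30/2309.89) = 48.5 × 1.333960 = 64.6970
Index = Σ wᵢ·(p₁ᵢ/p₀ᵢ) = 14.3184 + 25.5290 + 64.6970 = 104.5444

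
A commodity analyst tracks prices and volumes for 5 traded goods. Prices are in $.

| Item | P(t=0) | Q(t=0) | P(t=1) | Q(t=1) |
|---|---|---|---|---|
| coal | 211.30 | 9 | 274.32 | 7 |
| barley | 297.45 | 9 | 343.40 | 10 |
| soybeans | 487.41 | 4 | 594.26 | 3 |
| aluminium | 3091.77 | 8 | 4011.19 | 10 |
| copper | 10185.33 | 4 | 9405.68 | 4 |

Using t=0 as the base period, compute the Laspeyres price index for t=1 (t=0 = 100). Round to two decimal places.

107.84

Laspeyres price index uses base-period quantities as weights.
ΣP(t=1)·Q(t=0) = 274.32×9 + 343.40×9 + 594.26×4 + 4011.19×8 + 9405.68×4 = 2468.88 + 3090.6 + 2377.04 + 32089.52 + 37622.72 = 77648.76
ΣP(t=0)·Q(t=0) = 211.30×9 + 297.45×9 + 487.41×4 + 3091.77×8 + 10185.33×4 = 1901.7 + 2677.05 + 1949.64 + 24734.16 + 40741.32 = 72003.87
Index = 77648.76 / 72003.87 × 100 = 107.8397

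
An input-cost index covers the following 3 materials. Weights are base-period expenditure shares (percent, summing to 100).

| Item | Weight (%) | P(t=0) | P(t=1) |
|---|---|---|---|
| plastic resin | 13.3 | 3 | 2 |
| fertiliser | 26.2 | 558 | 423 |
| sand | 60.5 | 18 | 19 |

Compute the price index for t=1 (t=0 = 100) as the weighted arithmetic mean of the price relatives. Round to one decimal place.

plastic resin: 13.3 × (2/3) = 13.3 × 0.666667 = 8.8667
fertiliser: 26.2 × (423/558) = 26.2 × 0.758065 = 19.8613
sand: 60.5 × (19/18) = 60.5 × 1.055556 = 63.8611
Index = Σ wᵢ·(p₁ᵢ/p₀ᵢ) = 8.8667 + 19.8613 + 63.8611 = 92.5891

92.6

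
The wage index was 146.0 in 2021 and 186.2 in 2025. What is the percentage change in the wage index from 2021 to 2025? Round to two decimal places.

Change = (186.2 − 146.0) / 146.0 × 100
       = 40.2 / 146.0 × 100 = 27.5342%

27.53%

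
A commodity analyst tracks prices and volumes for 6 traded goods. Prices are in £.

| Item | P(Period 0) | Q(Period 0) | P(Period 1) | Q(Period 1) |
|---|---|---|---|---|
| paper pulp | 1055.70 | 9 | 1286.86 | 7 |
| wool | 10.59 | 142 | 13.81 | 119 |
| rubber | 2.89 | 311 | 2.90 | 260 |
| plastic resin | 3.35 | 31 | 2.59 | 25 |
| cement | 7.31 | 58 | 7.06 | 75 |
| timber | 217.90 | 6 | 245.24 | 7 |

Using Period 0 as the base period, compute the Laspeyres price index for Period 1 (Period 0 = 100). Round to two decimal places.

119.41

Laspeyres price index uses base-period quantities as weights.
ΣP(Period 1)·Q(Period 0) = 1286.86×9 + 13.81×142 + 2.90×311 + 2.59×31 + 7.06×58 + 245.24×6 = 11581.74 + 1961.02 + 901.9 + 80.29 + 409.48 + 1471.44 = 16405.87
ΣP(Period 0)·Q(Period 0) = 1055.70×9 + 10.59×142 + 2.89×311 + 3.35×31 + 7.31×58 + 217.90×6 = 9501.3 + 1503.78 + 898.79 + 103.85 + 423.98 + 1307.4 = 13739.1
Index = 16405.87 / 13739.1 × 100 = 119.4101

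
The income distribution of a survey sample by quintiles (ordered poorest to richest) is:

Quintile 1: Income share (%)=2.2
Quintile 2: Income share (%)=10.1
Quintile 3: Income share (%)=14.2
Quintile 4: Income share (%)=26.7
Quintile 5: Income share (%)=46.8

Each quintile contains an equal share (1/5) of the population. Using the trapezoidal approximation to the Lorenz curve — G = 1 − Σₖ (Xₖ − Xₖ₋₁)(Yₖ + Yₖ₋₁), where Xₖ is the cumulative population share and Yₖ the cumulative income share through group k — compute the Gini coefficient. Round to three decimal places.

0.423

Cumulative income shares Yₖ: 0.0220, 0.1230, 0.2650, 0.5320, 1.0000
Σ (Xₖ−Xₖ₋₁)(Yₖ+Yₖ₋₁) = (1/5)(0.0220+0.0000) + (1/5)(0.1230+0.0220) + (1/5)(0.2650+0.1230) + (1/5)(0.5320+0.2650) + (1/5)(1.0000+0.5320)
  = 0.0044 + 0.0290 + 0.0776 + 0.1594 + 0.3064 = 0.5768
G = 1 − 0.5768 = 0.4232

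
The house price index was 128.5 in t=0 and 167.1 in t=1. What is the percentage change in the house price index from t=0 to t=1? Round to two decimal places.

30.04%

Change = (167.1 − 128.5) / 128.5 × 100
       = 38.6 / 128.5 × 100 = 30.0389%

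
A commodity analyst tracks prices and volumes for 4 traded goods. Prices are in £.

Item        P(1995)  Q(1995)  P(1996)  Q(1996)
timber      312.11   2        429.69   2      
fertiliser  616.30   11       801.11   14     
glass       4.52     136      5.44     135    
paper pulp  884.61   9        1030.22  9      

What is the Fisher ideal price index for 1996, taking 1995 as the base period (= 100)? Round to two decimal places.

Laspeyres component (base-period weights):
ΣP(1996)Q(1995) = 429.69×2 + 801.11×11 + 5.44×136 + 1030.22×9 = 859.38 + 8812.21 + 739.84 + 9271.98 = 19683.41
ΣP(1995)Q(1995) = 312.11×2 + 616.30×11 + 4.52×136 + 884.61×9 = 624.22 + 6779.3 + 614.72 + 7961.49 = 15979.73
L = 19683.41 / 15979.73 × 100 = 123.1774
Paasche component (current-period weights):
ΣP(1996)Q(1996) = 429.69×2 + 801.11×14 + 5.44×135 + 1030.22×9 = 859.38 + 11215.54 + 734.4 + 9271.98 = 22081.3
ΣP(1995)Q(1996) = 312.11×2 + 616.30×14 + 4.52×135 + 884.61×9 = 624.22 + 8628.2 + 610.2 + 7961.49 = 17824.11
P = 22081.3 / 17824.11 × 100 = 123.8844
Fisher = √(L × P) = √(123.1774 × 123.8844) = 123.5304

123.53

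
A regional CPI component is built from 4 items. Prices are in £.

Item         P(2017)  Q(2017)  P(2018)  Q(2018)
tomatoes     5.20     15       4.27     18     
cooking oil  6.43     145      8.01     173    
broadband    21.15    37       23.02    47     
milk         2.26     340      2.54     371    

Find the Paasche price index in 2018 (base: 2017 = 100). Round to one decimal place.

Paasche price index uses current-period quantities as weights.
ΣP(2018)·Q(2018) = 4.27×18 + 8.01×173 + 23.02×47 + 2.54×371 = 76.86 + 1385.73 + 1081.94 + 942.34 = 3486.87
ΣP(2017)·Q(2018) = 5.20×18 + 6.43×173 + 21.15×47 + 2.26×371 = 93.6 + 1112.39 + 994.05 + 838.46 = 3038.5
Index = 3486.87 / 3038.5 × 100 = 114.7563

114.8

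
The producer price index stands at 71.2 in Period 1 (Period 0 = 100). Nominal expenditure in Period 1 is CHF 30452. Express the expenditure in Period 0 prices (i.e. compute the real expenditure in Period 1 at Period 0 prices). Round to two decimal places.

Real = Nominal ÷ (Index/100) = 30452 ÷ (71.2/100)
     = 30452 ÷ 0.712 = 42769.6629

42769.66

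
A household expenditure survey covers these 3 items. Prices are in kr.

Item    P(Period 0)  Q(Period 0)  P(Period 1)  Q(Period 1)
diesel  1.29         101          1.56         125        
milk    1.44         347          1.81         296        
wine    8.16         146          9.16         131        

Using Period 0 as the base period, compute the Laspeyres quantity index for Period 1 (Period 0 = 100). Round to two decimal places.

90.95

Laspeyres quantity index uses base-period prices as weights.
ΣP(Period 0)·Q(Period 1) = 1.29×125 + 1.44×296 + 8.16×131 = 161.25 + 426.24 + 1068.96 = 1656.45
ΣP(Period 0)·Q(Period 0) = 1.29×101 + 1.44×347 + 8.16×146 = 130.29 + 499.68 + 1191.36 = 1821.33
Index = 1656.45 / 1821.33 × 100 = 90.9473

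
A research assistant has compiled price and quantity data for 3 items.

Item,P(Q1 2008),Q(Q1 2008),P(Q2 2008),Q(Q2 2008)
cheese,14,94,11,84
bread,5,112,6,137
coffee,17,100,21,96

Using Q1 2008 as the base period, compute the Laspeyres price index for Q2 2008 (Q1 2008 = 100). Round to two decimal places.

Laspeyres price index uses base-period quantities as weights.
ΣP(Q2 2008)·Q(Q1 2008) = 11×94 + 6×112 + 21×100 = 1034 + 672 + 2100 = 3806
ΣP(Q1 2008)·Q(Q1 2008) = 14×94 + 5×112 + 17×100 = 1316 + 560 + 1700 = 3576
Index = 3806 / 3576 × 100 = 106.4318

106.43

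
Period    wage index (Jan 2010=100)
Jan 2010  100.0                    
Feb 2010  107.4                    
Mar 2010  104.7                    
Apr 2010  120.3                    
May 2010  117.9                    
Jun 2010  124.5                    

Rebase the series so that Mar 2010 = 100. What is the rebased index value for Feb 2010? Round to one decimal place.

Rebased(Feb 2010) = 107.4 / 104.7 × 100 = 102.5788

102.6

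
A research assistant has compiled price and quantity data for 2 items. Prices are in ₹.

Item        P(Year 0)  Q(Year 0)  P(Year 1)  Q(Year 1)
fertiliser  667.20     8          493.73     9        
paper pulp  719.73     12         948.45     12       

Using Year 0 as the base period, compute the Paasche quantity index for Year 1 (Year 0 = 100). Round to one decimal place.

103.2

Paasche quantity index uses current-period prices as weights.
ΣP(Year 1)·Q(Year 1) = 493.73×9 + 948.45×12 = 4443.57 + 11381.4 = 15824.97
ΣP(Year 1)·Q(Year 0) = 493.73×8 + 948.45×12 = 3949.84 + 11381.4 = 15331.24
Index = 15824.97 / 15331.24 × 100 = 103.2204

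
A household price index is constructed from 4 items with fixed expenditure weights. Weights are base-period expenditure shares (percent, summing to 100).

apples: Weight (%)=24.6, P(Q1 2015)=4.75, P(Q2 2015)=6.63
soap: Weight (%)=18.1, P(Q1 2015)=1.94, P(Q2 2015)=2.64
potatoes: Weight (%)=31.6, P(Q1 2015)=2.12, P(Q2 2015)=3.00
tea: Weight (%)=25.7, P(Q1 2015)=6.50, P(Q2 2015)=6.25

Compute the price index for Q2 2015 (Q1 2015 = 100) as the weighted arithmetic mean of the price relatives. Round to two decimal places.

128.40

apples: 24.6 × (6.63/4.75) = 24.6 × 1.395789 = 34.3364
soap: 18.1 × (2.64/1.94) = 18.1 × 1.360825 = 24.6309
potatoes: 31.6 × (3.00/2.12) = 31.6 × 1.415094 = 44.7170
tea: 25.7 × (6.25/6.50) = 25.7 × 0.961538 = 24.7115
Index = Σ wᵢ·(p₁ᵢ/p₀ᵢ) = 34.3364 + 24.6309 + 44.7170 + 24.7115 = 128.3959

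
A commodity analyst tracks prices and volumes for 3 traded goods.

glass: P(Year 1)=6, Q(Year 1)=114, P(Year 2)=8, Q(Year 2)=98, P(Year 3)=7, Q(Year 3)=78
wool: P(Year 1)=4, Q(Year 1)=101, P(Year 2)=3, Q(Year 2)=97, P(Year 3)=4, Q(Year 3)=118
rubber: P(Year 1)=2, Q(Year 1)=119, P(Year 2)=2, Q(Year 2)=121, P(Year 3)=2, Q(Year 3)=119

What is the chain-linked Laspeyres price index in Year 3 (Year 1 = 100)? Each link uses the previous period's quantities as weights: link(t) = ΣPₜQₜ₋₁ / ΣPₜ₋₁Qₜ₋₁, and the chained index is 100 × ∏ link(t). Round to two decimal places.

109.49

Link Year 1→Year 2:
ΣP(Year 2)Q(Year 1) = 8×114 + 3×101 + 2×119 = 912 + 303 + 238 = 1453
ΣP(Year 1)Q(Year 1) = 6×114 + 4×101 + 2×119 = 684 + 404 + 238 = 1326
link = 1453/1326 = 1.095777
Link Year 2→Year 3:
ΣP(Year 3)Q(Year 2) = 7×98 + 4×97 + 2×121 = 686 + 388 + 242 = 1316
ΣP(Year 2)Q(Year 2) = 8×98 + 3×97 + 2×121 = 784 + 291 + 242 = 1317
link = 1316/1317 = 0.999241
Chained index = 100 × 1.095777 × 0.999241 = 109.4945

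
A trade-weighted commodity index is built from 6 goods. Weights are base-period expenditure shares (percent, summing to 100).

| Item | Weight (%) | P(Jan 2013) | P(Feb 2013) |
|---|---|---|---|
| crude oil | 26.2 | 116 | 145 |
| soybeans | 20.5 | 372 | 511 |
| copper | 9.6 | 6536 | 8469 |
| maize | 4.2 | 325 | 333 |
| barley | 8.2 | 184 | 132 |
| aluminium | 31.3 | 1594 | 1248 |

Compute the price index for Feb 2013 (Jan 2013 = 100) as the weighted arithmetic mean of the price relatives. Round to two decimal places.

108.04

crude oil: 26.2 × (145/116) = 26.2 × 1.250000 = 32.7500
soybeans: 20.5 × (511/372) = 20.5 × 1.373656 = 28.1599
copper: 9.6 × (8469/6536) = 9.6 × 1.295747 = 12.4392
maize: 4.2 × (333/325) = 4.2 × 1.024615 = 4.3034
barley: 8.2 × (132/184) = 8.2 × 0.717391 = 5.8826
aluminium: 31.3 × (1248/1594) = 31.3 × 0.782936 = 24.5059
Index = Σ wᵢ·(p₁ᵢ/p₀ᵢ) = 32.7500 + 28.1599 + 12.4392 + 4.3034 + 5.8826 + 24.5059 = 108.0410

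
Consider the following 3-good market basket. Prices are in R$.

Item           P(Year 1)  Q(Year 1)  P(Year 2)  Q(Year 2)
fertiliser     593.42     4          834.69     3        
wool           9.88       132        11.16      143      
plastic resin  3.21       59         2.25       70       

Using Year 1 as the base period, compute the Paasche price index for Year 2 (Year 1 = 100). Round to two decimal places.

124.57

Paasche price index uses current-period quantities as weights.
ΣP(Year 2)·Q(Year 2) = 834.69×3 + 11.16×143 + 2.25×70 = 2504.07 + 1595.88 + 157.5 = 4257.45
ΣP(Year 1)·Q(Year 2) = 593.42×3 + 9.88×143 + 3.21×70 = 1780.26 + 1412.84 + 224.7 = 3417.8
Index = 4257.45 / 3417.8 × 100 = 124.5670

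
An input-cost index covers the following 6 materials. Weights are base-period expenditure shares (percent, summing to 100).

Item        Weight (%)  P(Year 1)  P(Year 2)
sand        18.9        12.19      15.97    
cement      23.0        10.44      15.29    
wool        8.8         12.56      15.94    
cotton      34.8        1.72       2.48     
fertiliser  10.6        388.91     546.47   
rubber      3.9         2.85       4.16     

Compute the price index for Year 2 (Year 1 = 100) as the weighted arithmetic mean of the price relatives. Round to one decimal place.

sand: 18.9 × (15.97/12.19) = 18.9 × 1.310090 = 24.7607
cement: 23.0 × (15.29/10.44) = 23.0 × 1.464559 = 33.6849
wool: 8.8 × (15.94/12.56) = 8.8 × 1.269108 = 11.1682
cotton: 34.8 × (2.48/1.72) = 34.8 × 1.441860 = 50.1767
fertiliser: 10.6 × (546.47/388.91) = 10.6 × 1.405132 = 14.8944
rubber: 3.9 × (4.16/2.85) = 3.9 × 1.459649 = 5.6926
Index = Σ wᵢ·(p₁ᵢ/p₀ᵢ) = 24.7607 + 33.6849 + 11.1682 + 50.1767 + 14.8944 + 5.6926 = 140.3775

140.4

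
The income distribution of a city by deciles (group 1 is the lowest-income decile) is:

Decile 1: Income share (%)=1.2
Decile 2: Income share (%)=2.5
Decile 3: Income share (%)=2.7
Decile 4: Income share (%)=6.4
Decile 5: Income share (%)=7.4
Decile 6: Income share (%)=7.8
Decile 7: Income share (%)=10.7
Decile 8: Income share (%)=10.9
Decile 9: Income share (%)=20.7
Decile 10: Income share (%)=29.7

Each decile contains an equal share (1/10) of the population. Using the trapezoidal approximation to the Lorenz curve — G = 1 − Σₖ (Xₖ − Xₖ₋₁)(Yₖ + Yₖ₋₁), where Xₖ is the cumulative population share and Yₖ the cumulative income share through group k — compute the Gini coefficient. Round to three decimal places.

Cumulative income shares Yₖ: 0.0120, 0.0370, 0.0640, 0.1280, 0.2020, 0.2800, 0.3870, 0.4960, 0.7030, 1.0000
Σ (Xₖ−Xₖ₋₁)(Yₖ+Yₖ₋₁) = (1/10)(0.0120+0.0000) + (1/10)(0.0370+0.0120) + (1/10)(0.0640+0.0370) + (1/10)(0.1280+0.0640) + (1/10)(0.2020+0.1280) + (1/10)(0.2800+0.2020) + (1/10)(0.3870+0.2800) + (1/10)(0.4960+0.3870) + (1/10)(0.7030+0.4960) + (1/10)(1.0000+0.7030)
  = 0.0012 + 0.0049 + 0.0101 + 0.0192 + 0.0330 + 0.0482 + 0.0667 + 0.0883 + 0.1199 + 0.1703 = 0.5618
G = 1 − 0.5618 = 0.4382

0.438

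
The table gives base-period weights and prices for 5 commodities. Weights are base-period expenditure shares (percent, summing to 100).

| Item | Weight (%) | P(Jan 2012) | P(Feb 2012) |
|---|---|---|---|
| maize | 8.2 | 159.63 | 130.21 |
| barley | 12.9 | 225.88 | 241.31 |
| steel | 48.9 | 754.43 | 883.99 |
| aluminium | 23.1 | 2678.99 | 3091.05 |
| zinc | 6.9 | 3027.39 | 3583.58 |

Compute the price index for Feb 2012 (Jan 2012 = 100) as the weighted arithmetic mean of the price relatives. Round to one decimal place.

maize: 8.2 × (130.21/159.63) = 8.2 × 0.815699 = 6.6887
barley: 12.9 × (241.31/225.88) = 12.9 × 1.068311 = 13.7812
steel: 48.9 × (883.99/754.43) = 48.9 × 1.171732 = 57.2977
aluminium: 23.1 × (3091.05/2678.99) = 23.1 × 1.153812 = 26.6531
zinc: 6.9 × (3583.58/3027.39) = 6.9 × 1.183719 = 8.1677
Index = Σ wᵢ·(p₁ᵢ/p₀ᵢ) = 6.6887 + 13.7812 + 57.2977 + 26.6531 + 8.1677 = 112.5884

112.6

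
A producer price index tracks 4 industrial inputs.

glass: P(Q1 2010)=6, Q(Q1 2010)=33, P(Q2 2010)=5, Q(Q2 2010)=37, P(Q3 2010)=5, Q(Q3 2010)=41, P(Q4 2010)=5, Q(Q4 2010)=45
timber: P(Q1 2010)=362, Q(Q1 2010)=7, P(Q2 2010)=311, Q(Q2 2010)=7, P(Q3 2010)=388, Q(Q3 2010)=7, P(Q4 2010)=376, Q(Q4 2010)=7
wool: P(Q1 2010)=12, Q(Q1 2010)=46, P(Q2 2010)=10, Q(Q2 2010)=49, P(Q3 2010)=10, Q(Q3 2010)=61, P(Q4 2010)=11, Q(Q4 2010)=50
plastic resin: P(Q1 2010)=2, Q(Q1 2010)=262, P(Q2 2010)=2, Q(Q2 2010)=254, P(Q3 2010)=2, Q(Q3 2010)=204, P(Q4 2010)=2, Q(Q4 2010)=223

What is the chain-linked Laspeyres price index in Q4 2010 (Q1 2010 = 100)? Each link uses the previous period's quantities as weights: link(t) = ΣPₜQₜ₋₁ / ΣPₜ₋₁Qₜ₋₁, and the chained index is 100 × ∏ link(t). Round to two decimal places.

100.76

Link Q1 2010→Q2 2010:
ΣP(Q2 2010)Q(Q1 2010) = 5×33 + 311×7 + 10×46 + 2×262 = 165 + 2177 + 460 + 524 = 3326
ΣP(Q1 2010)Q(Q1 2010) = 6×33 + 362×7 + 12×46 + 2×262 = 198 + 2534 + 552 + 524 = 3808
link = 3326/3808 = 0.873424
Link Q2 2010→Q3 2010:
ΣP(Q3 2010)Q(Q2 2010) = 5×37 + 388×7 + 10×49 + 2×254 = 185 + 2716 + 490 + 508 = 3899
ΣP(Q2 2010)Q(Q2 2010) = 5×37 + 311×7 + 10×49 + 2×254 = 185 + 2177 + 490 + 508 = 3360
link = 3899/3360 = 1.160417
Link Q3 2010→Q4 2010:
ΣP(Q4 2010)Q(Q3 2010) = 5×41 + 376×7 + 11×61 + 2×204 = 205 + 2632 + 671 + 408 = 3916
ΣP(Q3 2010)Q(Q3 2010) = 5×41 + 388×7 + 10×61 + 2×204 = 205 + 2716 + 610 + 408 = 3939
link = 3916/3939 = 0.994161
Chained index = 100 × 0.873424 × 1.160417 × 0.994161 = 100.7618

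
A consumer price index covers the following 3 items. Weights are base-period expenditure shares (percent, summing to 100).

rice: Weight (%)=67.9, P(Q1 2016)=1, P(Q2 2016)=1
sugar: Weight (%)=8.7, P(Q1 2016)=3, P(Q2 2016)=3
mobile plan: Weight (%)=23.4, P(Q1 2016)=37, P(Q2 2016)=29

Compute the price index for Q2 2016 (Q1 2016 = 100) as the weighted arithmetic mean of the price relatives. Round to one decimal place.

94.9

rice: 67.9 × (1/1) = 67.9 × 1.000000 = 67.9000
sugar: 8.7 × (3/3) = 8.7 × 1.000000 = 8.7000
mobile plan: 23.4 × (29/37) = 23.4 × 0.783784 = 18.3405
Index = Σ wᵢ·(p₁ᵢ/p₀ᵢ) = 67.9000 + 8.7000 + 18.3405 = 94.9405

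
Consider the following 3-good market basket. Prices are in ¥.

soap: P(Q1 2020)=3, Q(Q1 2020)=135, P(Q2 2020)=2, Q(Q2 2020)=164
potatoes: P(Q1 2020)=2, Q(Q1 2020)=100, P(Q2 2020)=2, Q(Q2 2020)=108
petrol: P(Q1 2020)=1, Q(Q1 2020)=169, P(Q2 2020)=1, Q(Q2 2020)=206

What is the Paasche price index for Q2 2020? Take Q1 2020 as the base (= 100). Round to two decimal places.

Paasche price index uses current-period quantities as weights.
ΣP(Q2 2020)·Q(Q2 2020) = 2×164 + 2×108 + 1×206 = 328 + 216 + 206 = 750
ΣP(Q1 2020)·Q(Q2 2020) = 3×164 + 2×108 + 1×206 = 492 + 216 + 206 = 914
Index = 750 / 914 × 100 = 82.0569

82.06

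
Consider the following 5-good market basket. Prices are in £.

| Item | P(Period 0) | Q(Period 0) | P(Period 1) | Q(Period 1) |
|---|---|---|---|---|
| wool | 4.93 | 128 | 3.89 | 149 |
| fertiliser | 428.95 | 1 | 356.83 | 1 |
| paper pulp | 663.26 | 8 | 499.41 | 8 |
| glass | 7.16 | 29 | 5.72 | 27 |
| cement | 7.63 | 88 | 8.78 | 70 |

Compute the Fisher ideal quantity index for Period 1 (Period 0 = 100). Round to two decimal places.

98.91

Laspeyres component (base-period weights):
ΣP(Period 0)Q(Period 1) = 4.93×149 + 428.95×1 + 663.26×8 + 7.16×27 + 7.63×70 = 734.57 + 428.95 + 5306.08 + 193.32 + 534.1 = 7197.02
ΣP(Period 0)Q(Period 0) = 4.93×128 + 428.95×1 + 663.26×8 + 7.16×29 + 7.63×88 = 631.04 + 428.95 + 5306.08 + 207.64 + 671.44 = 7245.15
L = 7197.02 / 7245.15 × 100 = 99.3357
Paasche component (current-period weights):
ΣP(Period 1)Q(Period 1) = 3.89×149 + 356.83×1 + 499.41×8 + 5.72×27 + 8.78×70 = 579.61 + 356.83 + 3995.28 + 154.44 + 614.6 = 5700.76
ΣP(Period 1)Q(Period 0) = 3.89×128 + 356.83×1 + 499.41×8 + 5.72×29 + 8.78×88 = 497.92 + 356.83 + 3995.28 + 165.88 + 772.64 = 5788.55
P = 5700.76 / 5788.55 × 100 = 98.4834
Fisher = √(L × P) = √(99.3357 × 98.4834) = 98.9086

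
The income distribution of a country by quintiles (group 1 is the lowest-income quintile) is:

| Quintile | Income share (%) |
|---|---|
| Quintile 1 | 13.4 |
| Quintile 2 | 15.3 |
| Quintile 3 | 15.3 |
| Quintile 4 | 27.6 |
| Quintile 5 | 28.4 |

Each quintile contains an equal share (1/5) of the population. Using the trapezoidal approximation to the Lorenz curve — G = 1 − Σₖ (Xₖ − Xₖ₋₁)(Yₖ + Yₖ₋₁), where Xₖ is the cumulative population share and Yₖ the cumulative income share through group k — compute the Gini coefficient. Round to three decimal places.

Cumulative income shares Yₖ: 0.1340, 0.2870, 0.4400, 0.7160, 1.0000
Σ (Xₖ−Xₖ₋₁)(Yₖ+Yₖ₋₁) = (1/5)(0.1340+0.0000) + (1/5)(0.2870+0.1340) + (1/5)(0.4400+0.2870) + (1/5)(0.7160+0.4400) + (1/5)(1.0000+0.7160)
  = 0.0268 + 0.0842 + 0.1454 + 0.2312 + 0.3432 = 0.8308
G = 1 − 0.8308 = 0.1692

0.169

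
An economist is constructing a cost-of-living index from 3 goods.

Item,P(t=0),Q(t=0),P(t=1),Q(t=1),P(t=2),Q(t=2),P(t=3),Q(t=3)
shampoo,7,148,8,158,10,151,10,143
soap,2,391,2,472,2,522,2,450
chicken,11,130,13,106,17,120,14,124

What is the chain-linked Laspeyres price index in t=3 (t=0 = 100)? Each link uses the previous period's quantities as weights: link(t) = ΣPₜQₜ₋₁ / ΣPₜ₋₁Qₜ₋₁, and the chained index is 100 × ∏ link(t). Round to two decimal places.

125.15

Link t=0→t=1:
ΣP(t=1)Q(t=0) = 8×148 + 2×391 + 13×130 = 1184 + 782 + 1690 = 3656
ΣP(t=0)Q(t=0) = 7×148 + 2×391 + 11×130 = 1036 + 782 + 1430 = 3248
link = 3656/3248 = 1.125616
Link t=1→t=2:
ΣP(t=2)Q(t=1) = 10×158 + 2×472 + 17×106 = 1580 + 944 + 1802 = 4326
ΣP(t=1)Q(t=1) = 8×158 + 2×472 + 13×106 = 1264 + 944 + 1378 = 3586
link = 4326/3586 = 1.206358
Link t=2→t=3:
ΣP(t=3)Q(t=2) = 10×151 + 2×522 + 14×120 = 1510 + 1044 + 1680 = 4234
ΣP(t=2)Q(t=2) = 10×151 + 2×522 + 17×120 = 1510 + 1044 + 2040 = 4594
link = 4234/4594 = 0.921637
Chained index = 100 × 1.125616 × 1.206358 × 0.921637 = 125.1487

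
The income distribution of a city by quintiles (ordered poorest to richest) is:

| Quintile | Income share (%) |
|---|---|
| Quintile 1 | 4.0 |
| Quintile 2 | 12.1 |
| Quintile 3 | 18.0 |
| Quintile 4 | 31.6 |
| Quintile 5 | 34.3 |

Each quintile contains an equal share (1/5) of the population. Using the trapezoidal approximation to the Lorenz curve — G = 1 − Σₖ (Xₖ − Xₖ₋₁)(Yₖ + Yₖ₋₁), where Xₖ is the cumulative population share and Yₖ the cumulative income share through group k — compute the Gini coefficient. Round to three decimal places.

0.320

Cumulative income shares Yₖ: 0.0400, 0.1610, 0.3410, 0.6570, 1.0000
Σ (Xₖ−Xₖ₋₁)(Yₖ+Yₖ₋₁) = (1/5)(0.0400+0.0000) + (1/5)(0.1610+0.0400) + (1/5)(0.3410+0.1610) + (1/5)(0.6570+0.3410) + (1/5)(1.0000+0.6570)
  = 0.0080 + 0.0402 + 0.1004 + 0.1996 + 0.3314 = 0.6796
G = 1 − 0.6796 = 0.3204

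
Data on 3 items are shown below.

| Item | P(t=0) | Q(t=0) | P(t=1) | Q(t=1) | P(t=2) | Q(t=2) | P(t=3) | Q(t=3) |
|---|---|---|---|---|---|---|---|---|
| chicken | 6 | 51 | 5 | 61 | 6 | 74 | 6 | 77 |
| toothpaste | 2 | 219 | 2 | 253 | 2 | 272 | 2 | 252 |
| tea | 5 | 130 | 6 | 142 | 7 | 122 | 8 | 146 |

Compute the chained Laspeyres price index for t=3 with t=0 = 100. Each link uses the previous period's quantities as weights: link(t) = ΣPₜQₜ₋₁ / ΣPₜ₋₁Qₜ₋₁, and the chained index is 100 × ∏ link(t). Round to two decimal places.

126.42

Link t=0→t=1:
ΣP(t=1)Q(t=0) = 5×51 + 2×219 + 6×130 = 255 + 438 + 780 = 1473
ΣP(t=0)Q(t=0) = 6×51 + 2×219 + 5×130 = 306 + 438 + 650 = 1394
link = 1473/1394 = 1.056671
Link t=1→t=2:
ΣP(t=2)Q(t=1) = 6×61 + 2×253 + 7×142 = 366 + 506 + 994 = 1866
ΣP(t=1)Q(t=1) = 5×61 + 2×253 + 6×142 = 305 + 506 + 852 = 1663
link = 1866/1663 = 1.122069
Link t=2→t=3:
ΣP(t=3)Q(t=2) = 6×74 + 2×272 + 8×122 = 444 + 544 + 976 = 1964
ΣP(t=2)Q(t=2) = 6×74 + 2×272 + 7×122 = 444 + 544 + 854 = 1842
link = 1964/1842 = 1.066232
Chained index = 100 × 1.056671 × 1.122069 × 1.066232 = 126.4187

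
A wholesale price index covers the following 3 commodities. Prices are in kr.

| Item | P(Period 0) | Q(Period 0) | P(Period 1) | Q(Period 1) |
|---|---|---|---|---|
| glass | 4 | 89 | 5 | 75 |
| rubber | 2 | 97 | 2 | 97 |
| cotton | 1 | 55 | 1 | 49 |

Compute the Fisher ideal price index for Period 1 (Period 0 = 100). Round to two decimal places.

114.26

Laspeyres component (base-period weights):
ΣP(Period 1)Q(Period 0) = 5×89 + 2×97 + 1×55 = 445 + 194 + 55 = 694
ΣP(Period 0)Q(Period 0) = 4×89 + 2×97 + 1×55 = 356 + 194 + 55 = 605
L = 694 / 605 × 100 = 114.7107
Paasche component (current-period weights):
ΣP(Period 1)Q(Period 1) = 5×75 + 2×97 + 1×49 = 375 + 194 + 49 = 618
ΣP(Period 0)Q(Period 1) = 4×75 + 2×97 + 1×49 = 300 + 194 + 49 = 543
P = 618 / 543 × 100 = 113.8122
Fisher = √(L × P) = √(114.7107 × 113.8122) = 114.2606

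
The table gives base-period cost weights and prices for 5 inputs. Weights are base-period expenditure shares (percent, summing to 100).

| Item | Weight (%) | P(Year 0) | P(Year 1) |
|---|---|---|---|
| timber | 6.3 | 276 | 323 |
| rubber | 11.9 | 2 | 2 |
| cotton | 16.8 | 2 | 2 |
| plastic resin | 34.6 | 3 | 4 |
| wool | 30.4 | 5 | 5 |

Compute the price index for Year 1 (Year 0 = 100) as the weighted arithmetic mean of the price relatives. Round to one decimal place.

112.6

timber: 6.3 × (323/276) = 6.3 × 1.170290 = 7.3728
rubber: 11.9 × (2/2) = 11.9 × 1.000000 = 11.9000
cotton: 16.8 × (2/2) = 16.8 × 1.000000 = 16.8000
plastic resin: 34.6 × (4/3) = 34.6 × 1.333333 = 46.1333
wool: 30.4 × (5/5) = 30.4 × 1.000000 = 30.4000
Index = Σ wᵢ·(p₁ᵢ/p₀ᵢ) = 7.3728 + 11.9000 + 16.8000 + 46.1333 + 30.4000 = 112.6062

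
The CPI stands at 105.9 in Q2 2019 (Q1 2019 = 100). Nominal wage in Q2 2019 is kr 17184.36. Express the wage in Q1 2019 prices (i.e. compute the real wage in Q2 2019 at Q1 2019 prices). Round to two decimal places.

Real = Nominal ÷ (Index/100) = 17184.36 ÷ (105.9/100)
     = 17184.36 ÷ 1.059 = 16226.9688

16226.97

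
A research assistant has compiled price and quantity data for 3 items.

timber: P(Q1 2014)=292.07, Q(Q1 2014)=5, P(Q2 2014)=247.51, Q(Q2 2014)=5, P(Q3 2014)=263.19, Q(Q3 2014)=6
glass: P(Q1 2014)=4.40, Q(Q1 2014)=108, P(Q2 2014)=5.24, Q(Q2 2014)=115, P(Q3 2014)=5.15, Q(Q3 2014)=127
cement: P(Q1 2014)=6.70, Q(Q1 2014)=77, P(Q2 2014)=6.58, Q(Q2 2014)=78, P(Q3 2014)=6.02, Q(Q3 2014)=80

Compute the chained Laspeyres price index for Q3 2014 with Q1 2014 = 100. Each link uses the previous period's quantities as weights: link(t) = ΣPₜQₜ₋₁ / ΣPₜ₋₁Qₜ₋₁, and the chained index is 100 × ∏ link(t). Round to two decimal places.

Link Q1 2014→Q2 2014:
ΣP(Q2 2014)Q(Q1 2014) = 247.51×5 + 5.24×108 + 6.58×77 = 1237.55 + 565.92 + 506.66 = 2310.13
ΣP(Q1 2014)Q(Q1 2014) = 292.07×5 + 4.40×108 + 6.70×77 = 1460.35 + 475.2 + 515.9 = 2451.45
link = 2310.13/2451.45 = 0.942352
Link Q2 2014→Q3 2014:
ΣP(Q3 2014)Q(Q2 2014) = 263.19×5 + 5.15×115 + 6.02×78 = 1315.95 + 592.25 + 469.56 = 2377.76
ΣP(Q2 2014)Q(Q2 2014) = 247.51×5 + 5.24×115 + 6.58×78 = 1237.55 + 602.6 + 513.24 = 2353.39
link = 2377.76/2353.39 = 1.010355
Chained index = 100 × 0.942352 × 1.010355 = 95.2111

95.21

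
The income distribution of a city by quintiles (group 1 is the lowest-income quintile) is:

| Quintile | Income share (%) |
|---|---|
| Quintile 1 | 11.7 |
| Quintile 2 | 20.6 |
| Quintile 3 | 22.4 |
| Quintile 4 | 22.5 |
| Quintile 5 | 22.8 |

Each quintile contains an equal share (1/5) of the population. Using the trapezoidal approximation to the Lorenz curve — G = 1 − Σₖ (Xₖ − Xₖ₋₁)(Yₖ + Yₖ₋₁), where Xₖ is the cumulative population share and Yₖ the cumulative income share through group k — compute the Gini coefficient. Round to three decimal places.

0.096

Cumulative income shares Yₖ: 0.1170, 0.3230, 0.5470, 0.7720, 1.0000
Σ (Xₖ−Xₖ₋₁)(Yₖ+Yₖ₋₁) = (1/5)(0.1170+0.0000) + (1/5)(0.3230+0.1170) + (1/5)(0.5470+0.3230) + (1/5)(0.7720+0.5470) + (1/5)(1.0000+0.7720)
  = 0.0234 + 0.0880 + 0.1740 + 0.2638 + 0.3544 = 0.9036
G = 1 − 0.9036 = 0.0964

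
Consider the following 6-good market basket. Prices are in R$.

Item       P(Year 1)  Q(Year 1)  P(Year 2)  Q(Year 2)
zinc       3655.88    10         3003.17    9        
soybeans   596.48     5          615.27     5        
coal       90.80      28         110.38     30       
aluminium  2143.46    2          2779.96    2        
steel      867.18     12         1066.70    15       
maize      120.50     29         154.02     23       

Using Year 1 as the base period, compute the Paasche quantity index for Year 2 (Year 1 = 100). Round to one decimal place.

99.1

Paasche quantity index uses current-period prices as weights.
ΣP(Year 2)·Q(Year 2) = 3003.17×9 + 615.27×5 + 110.38×30 + 2779.96×2 + 1066.70×15 + 154.02×23 = 27028.53 + 3076.35 + 3311.4 + 5559.92 + 16000.5 + 3542.46 = 58519.16
ΣP(Year 2)·Q(Year 1) = 3003.17×10 + 615.27×5 + 110.38×28 + 2779.96×2 + 1066.70×12 + 154.02×29 = 30031.7 + 3076.35 + 3090.64 + 5559.92 + 12800.4 + 4466.58 = 59025.59
Index = 58519.16 / 59025.59 × 100 = 99.1420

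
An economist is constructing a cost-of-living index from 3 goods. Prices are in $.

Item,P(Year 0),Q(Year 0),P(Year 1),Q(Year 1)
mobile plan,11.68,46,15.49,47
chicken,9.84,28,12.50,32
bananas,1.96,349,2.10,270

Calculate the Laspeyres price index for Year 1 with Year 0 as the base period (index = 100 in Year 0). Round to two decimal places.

119.95

Laspeyres price index uses base-period quantities as weights.
ΣP(Year 1)·Q(Year 0) = 15.49×46 + 12.50×28 + 2.10×349 = 712.54 + 350 + 732.9 = 1795.44
ΣP(Year 0)·Q(Year 0) = 11.68×46 + 9.84×28 + 1.96×349 = 537.28 + 275.52 + 684.04 = 1496.84
Index = 1795.44 / 1496.84 × 100 = 119.9487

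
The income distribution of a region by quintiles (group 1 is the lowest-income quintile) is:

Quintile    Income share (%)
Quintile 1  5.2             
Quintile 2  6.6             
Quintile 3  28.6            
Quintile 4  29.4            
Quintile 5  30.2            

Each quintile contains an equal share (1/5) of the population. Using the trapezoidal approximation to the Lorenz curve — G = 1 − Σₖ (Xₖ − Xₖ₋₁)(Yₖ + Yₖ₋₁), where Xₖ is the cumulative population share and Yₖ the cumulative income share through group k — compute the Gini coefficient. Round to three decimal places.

Cumulative income shares Yₖ: 0.0520, 0.1180, 0.4040, 0.6980, 1.0000
Σ (Xₖ−Xₖ₋₁)(Yₖ+Yₖ₋₁) = (1/5)(0.0520+0.0000) + (1/5)(0.1180+0.0520) + (1/5)(0.4040+0.1180) + (1/5)(0.6980+0.4040) + (1/5)(1.0000+0.6980)
  = 0.0104 + 0.0340 + 0.1044 + 0.2204 + 0.3396 = 0.7088
G = 1 − 0.7088 = 0.2912

0.291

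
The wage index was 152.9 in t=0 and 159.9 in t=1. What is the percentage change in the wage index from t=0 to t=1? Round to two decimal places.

Change = (159.9 − 152.9) / 152.9 × 100
       = 7.0 / 152.9 × 100 = 4.5782%

4.58%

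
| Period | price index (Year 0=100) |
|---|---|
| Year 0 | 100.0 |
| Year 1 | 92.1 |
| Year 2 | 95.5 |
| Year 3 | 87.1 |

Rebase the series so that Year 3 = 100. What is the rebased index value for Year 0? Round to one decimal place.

Rebased(Year 0) = 100.0 / 87.1 × 100 = 114.8106

114.8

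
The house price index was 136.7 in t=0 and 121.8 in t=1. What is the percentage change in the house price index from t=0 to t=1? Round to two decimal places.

-10.90%

Change = (121.8 − 136.7) / 136.7 × 100
       = -14.9 / 136.7 × 100 = -10.8998%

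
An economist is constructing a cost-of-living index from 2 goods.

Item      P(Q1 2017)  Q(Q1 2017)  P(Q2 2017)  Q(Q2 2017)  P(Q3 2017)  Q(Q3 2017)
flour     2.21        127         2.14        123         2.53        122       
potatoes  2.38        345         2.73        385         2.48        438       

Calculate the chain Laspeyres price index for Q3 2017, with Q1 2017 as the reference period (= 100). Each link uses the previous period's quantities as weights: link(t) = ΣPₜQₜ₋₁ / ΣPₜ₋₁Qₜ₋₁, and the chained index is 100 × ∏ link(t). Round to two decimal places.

106.11

Link Q1 2017→Q2 2017:
ΣP(Q2 2017)Q(Q1 2017) = 2.14×127 + 2.73×345 = 271.78 + 941.85 = 1213.63
ΣP(Q1 2017)Q(Q1 2017) = 2.21×127 + 2.38×345 = 280.67 + 821.1 = 1101.77
link = 1213.63/1101.77 = 1.101528
Link Q2 2017→Q3 2017:
ΣP(Q3 2017)Q(Q2 2017) = 2.53×123 + 2.48×385 = 311.19 + 954.8 = 1265.99
ΣP(Q2 2017)Q(Q2 2017) = 2.14×123 + 2.73×385 = 263.22 + 1051.05 = 1314.27
link = 1265.99/1314.27 = 0.963265
Chained index = 100 × 1.101528 × 0.963265 = 106.1063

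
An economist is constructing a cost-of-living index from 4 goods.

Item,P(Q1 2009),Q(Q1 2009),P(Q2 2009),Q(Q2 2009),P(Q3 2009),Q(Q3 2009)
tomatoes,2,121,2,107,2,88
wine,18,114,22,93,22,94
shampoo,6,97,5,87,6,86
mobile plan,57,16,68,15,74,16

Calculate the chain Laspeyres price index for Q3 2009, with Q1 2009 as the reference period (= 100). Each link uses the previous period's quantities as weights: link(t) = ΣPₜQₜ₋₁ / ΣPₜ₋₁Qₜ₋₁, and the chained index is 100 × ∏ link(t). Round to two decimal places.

119.56

Link Q1 2009→Q2 2009:
ΣP(Q2 2009)Q(Q1 2009) = 2×121 + 22×114 + 5×97 + 68×16 = 242 + 2508 + 485 + 1088 = 4323
ΣP(Q1 2009)Q(Q1 2009) = 2×121 + 18×114 + 6×97 + 57×16 = 242 + 2052 + 582 + 912 = 3788
link = 4323/3788 = 1.141235
Link Q2 2009→Q3 2009:
ΣP(Q3 2009)Q(Q2 2009) = 2×107 + 22×93 + 6×87 + 74×15 = 214 + 2046 + 522 + 1110 = 3892
ΣP(Q2 2009)Q(Q2 2009) = 2×107 + 22×93 + 5×87 + 68×15 = 214 + 2046 + 435 + 1020 = 3715
link = 3892/3715 = 1.047645
Chained index = 100 × 1.141235 × 1.047645 = 119.5609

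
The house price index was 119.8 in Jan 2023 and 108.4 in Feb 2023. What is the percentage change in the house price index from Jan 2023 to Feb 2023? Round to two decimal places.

Change = (108.4 − 119.8) / 119.8 × 100
       = -11.4 / 119.8 × 100 = -9.5159%

-9.52%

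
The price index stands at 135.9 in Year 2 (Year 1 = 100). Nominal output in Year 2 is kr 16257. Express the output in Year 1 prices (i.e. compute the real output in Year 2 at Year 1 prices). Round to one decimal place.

11962.5

Real = Nominal ÷ (Index/100) = 16257 ÷ (135.9/100)
     = 16257 ÷ 1.359 = 11962.4724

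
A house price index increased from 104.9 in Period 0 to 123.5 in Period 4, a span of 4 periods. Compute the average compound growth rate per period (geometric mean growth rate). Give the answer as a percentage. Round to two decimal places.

Growth factor = (123.5/104.9)^(1/4) = (1.177312)^(1/4) = 1.041653
Growth rate = 1.041653 − 1 = 0.041653 = 4.1653%

4.17%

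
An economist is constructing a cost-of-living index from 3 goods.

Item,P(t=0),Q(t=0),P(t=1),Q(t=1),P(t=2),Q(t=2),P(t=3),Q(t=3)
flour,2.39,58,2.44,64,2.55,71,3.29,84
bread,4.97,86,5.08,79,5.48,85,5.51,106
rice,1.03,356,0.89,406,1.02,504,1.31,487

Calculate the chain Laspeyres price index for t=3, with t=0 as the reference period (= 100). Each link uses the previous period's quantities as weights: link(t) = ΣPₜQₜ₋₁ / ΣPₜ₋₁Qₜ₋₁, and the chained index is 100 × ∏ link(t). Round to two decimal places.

Link t=0→t=1:
ΣP(t=1)Q(t=0) = 2.44×58 + 5.08×86 + 0.89×356 = 141.52 + 436.88 + 316.84 = 895.24
ΣP(t=0)Q(t=0) = 2.39×58 + 4.97×86 + 1.03×356 = 138.62 + 427.42 + 366.68 = 932.72
link = 895.24/932.72 = 0.959816
Link t=1→t=2:
ΣP(t=2)Q(t=1) = 2.55×64 + 5.48×79 + 1.02×406 = 163.2 + 432.92 + 414.12 = 1010.24
ΣP(t=1)Q(t=1) = 2.44×64 + 5.08×79 + 0.89×406 = 156.16 + 401.32 + 361.34 = 918.82
link = 1010.24/918.82 = 1.099497
Link t=2→t=3:
ΣP(t=3)Q(t=2) = 3.29×71 + 5.51×85 + 1.31×504 = 233.59 + 468.35 + 660.24 = 1362.18
ΣP(t=2)Q(t=2) = 2.55×71 + 5.48×85 + 1.02×504 = 181.05 + 465.8 + 514.08 = 1160.93
link = 1362.18/1160.93 = 1.173352
Chained index = 100 × 0.959816 × 1.099497 × 1.173352 = 123.8257

123.83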